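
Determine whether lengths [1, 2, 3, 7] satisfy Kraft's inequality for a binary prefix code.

Kraft inequality: Σ 2^(-l_i) ≤ 1 for prefix-free code
Calculating: 2^(-1) + 2^(-2) + 2^(-3) + 2^(-7)
= 0.5 + 0.25 + 0.125 + 0.0078125
= 0.8828
Since 0.8828 ≤ 1, prefix-free code exists


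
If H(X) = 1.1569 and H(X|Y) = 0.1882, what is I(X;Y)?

I(X;Y) = H(X) - H(X|Y)
I(X;Y) = 1.1569 - 0.1882 = 0.9687 bits


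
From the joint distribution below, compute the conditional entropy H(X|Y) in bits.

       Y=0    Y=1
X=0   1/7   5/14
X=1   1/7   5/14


H(X|Y) = Σ_y p(y) H(X|Y=y)
  p(Y=0) = 2/7, H(X|Y=0) = 1.0000
  p(Y=1) = 5/7, H(X|Y=1) = 1.0000
H(X|Y) = 0.2857×1.0000 + 0.7143×1.0000 = 1.0000 bits


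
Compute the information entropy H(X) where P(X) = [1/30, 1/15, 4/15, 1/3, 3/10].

H(X) = -Σ p(x) log₂ p(x)
  -1/30 × log₂(1/30) = 0.1636
  -1/15 × log₂(1/15) = 0.2605
  -4/15 × log₂(4/15) = 0.5085
  -1/3 × log₂(1/3) = 0.5283
  -3/10 × log₂(3/10) = 0.5211
H(X) = 1.9819 bits


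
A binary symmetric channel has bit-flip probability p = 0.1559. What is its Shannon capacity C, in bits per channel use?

For BSC with error probability p:
C = 1 - H(p) where H(p) is binary entropy
H(0.1559) = -0.1559 × log₂(0.1559) - 0.8441 × log₂(0.8441)
H(p) = 0.6244
C = 1 - 0.6244 = 0.3756 bits/use


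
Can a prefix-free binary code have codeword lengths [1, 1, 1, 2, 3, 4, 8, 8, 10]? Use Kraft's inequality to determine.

Kraft inequality: Σ 2^(-l_i) ≤ 1 for prefix-free code
Calculating: 2^(-1) + 2^(-1) + 2^(-1) + 2^(-2) + 2^(-3) + 2^(-4) + 2^(-8) + 2^(-8) + 2^(-10)
= 0.5 + 0.5 + 0.5 + 0.25 + 0.125 + 0.0625 + 0.00390625 + 0.00390625 + 0.0009765625
= 1.9463
Since 1.9463 > 1, prefix-free code does not exist


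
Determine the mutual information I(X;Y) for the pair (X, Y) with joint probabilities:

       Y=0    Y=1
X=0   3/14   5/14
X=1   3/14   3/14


H(X) = 0.9852, H(Y) = 0.9852, H(X,Y) = 1.9592
I(X;Y) = H(X) + H(Y) - H(X,Y) = 0.0113 bits


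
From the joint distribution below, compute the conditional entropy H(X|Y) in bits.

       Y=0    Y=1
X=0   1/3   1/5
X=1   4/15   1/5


H(X|Y) = Σ_y p(y) H(X|Y=y)
  p(Y=0) = 3/5, H(X|Y=0) = 0.9911
  p(Y=1) = 2/5, H(X|Y=1) = 1.0000
H(X|Y) = 0.6000×0.9911 + 0.4000×1.0000 = 0.9946 bits


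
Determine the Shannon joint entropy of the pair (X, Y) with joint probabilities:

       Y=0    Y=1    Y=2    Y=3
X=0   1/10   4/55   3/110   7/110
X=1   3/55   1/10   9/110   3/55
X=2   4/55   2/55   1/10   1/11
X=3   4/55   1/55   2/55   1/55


H(X,Y) = -Σ p(x,y) log₂ p(x,y)
  p(0,0)=1/10: -0.1000 × log₂(0.1000) = 0.3322
  p(0,1)=4/55: -0.0727 × log₂(0.0727) = 0.2750
  p(0,2)=3/110: -0.0273 × log₂(0.0273) = 0.1417
  p(0,3)=7/110: -0.0636 × log₂(0.0636) = 0.2529
  p(1,0)=3/55: -0.0545 × log₂(0.0545) = 0.2289
  p(1,1)=1/10: -0.1000 × log₂(0.1000) = 0.3322
  p(1,2)=9/110: -0.0818 × log₂(0.0818) = 0.2955
  p(1,3)=3/55: -0.0545 × log₂(0.0545) = 0.2289
  p(2,0)=4/55: -0.0727 × log₂(0.0727) = 0.2750
  p(2,1)=2/55: -0.0364 × log₂(0.0364) = 0.1739
  p(2,2)=1/10: -0.1000 × log₂(0.1000) = 0.3322
  p(2,3)=1/11: -0.0909 × log₂(0.0909) = 0.3145
  p(3,0)=4/55: -0.0727 × log₂(0.0727) = 0.2750
  p(3,1)=1/55: -0.0182 × log₂(0.0182) = 0.1051
  p(3,2)=2/55: -0.0364 × log₂(0.0364) = 0.1739
  p(3,3)=1/55: -0.0182 × log₂(0.0182) = 0.1051
H(X,Y) = 3.8419 bits


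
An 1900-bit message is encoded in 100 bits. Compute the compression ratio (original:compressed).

Compression ratio = Original / Compressed
= 1900 / 100 = 19.00:1


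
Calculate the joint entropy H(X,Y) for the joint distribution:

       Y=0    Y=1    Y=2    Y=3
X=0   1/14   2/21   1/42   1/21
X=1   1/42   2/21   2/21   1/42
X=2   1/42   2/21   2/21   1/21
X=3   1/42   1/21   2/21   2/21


H(X,Y) = -Σ p(x,y) log₂ p(x,y)
  p(0,0)=1/14: -0.0714 × log₂(0.0714) = 0.2720
  p(0,1)=2/21: -0.0952 × log₂(0.0952) = 0.3231
  p(0,2)=1/42: -0.0238 × log₂(0.0238) = 0.1284
  p(0,3)=1/21: -0.0476 × log₂(0.0476) = 0.2092
  p(1,0)=1/42: -0.0238 × log₂(0.0238) = 0.1284
  p(1,1)=2/21: -0.0952 × log₂(0.0952) = 0.3231
  p(1,2)=2/21: -0.0952 × log₂(0.0952) = 0.3231
  p(1,3)=1/42: -0.0238 × log₂(0.0238) = 0.1284
  p(2,0)=1/42: -0.0238 × log₂(0.0238) = 0.1284
  p(2,1)=2/21: -0.0952 × log₂(0.0952) = 0.3231
  p(2,2)=2/21: -0.0952 × log₂(0.0952) = 0.3231
  p(2,3)=1/21: -0.0476 × log₂(0.0476) = 0.2092
  p(3,0)=1/42: -0.0238 × log₂(0.0238) = 0.1284
  p(3,1)=1/21: -0.0476 × log₂(0.0476) = 0.2092
  p(3,2)=2/21: -0.0952 × log₂(0.0952) = 0.3231
  p(3,3)=2/21: -0.0952 × log₂(0.0952) = 0.3231
H(X,Y) = 3.8029 bits


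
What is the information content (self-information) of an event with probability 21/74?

Information content I(x) = -log₂(p(x))
I = -log₂(21/74) = -log₂(0.2838)
I = 1.8171 bits


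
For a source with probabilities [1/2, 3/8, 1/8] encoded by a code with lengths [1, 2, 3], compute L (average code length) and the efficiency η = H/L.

Average length L = Σ p_i × l_i = 1.6250 bits
Entropy H = 1.4056 bits
Efficiency η = H/L × 100% = 86.50%


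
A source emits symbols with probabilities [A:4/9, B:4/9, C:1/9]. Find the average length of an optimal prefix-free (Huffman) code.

Huffman tree construction:
Combine smallest probabilities repeatedly
Resulting codes:
  A: 11 (length 2)
  B: 0 (length 1)
  C: 10 (length 2)
Average length = Σ p(s) × length(s) = 1.5556 bits


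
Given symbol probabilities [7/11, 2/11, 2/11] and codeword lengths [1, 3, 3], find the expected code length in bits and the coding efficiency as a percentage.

Average length L = Σ p_i × l_i = 1.7273 bits
Entropy H = 1.3093 bits
Efficiency η = H/L × 100% = 75.80%


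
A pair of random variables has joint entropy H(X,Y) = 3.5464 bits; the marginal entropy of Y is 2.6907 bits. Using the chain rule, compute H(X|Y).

Chain rule: H(X,Y) = H(X|Y) + H(Y)
H(X|Y) = H(X,Y) - H(Y) = 3.5464 - 2.6907 = 0.8557 bits


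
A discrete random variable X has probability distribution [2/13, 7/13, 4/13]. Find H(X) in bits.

H(X) = -Σ p(x) log₂ p(x)
  -2/13 × log₂(2/13) = 0.4155
  -7/13 × log₂(7/13) = 0.4809
  -4/13 × log₂(4/13) = 0.5232
H(X) = 1.4196 bits


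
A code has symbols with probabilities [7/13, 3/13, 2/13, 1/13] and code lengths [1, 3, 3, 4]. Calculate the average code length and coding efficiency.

Average length L = Σ p_i × l_i = 2.0000 bits
Entropy H = 1.6692 bits
Efficiency η = H/L × 100% = 83.46%


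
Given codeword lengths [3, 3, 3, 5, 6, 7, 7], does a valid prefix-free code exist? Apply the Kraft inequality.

Kraft inequality: Σ 2^(-l_i) ≤ 1 for prefix-free code
Calculating: 2^(-3) + 2^(-3) + 2^(-3) + 2^(-5) + 2^(-6) + 2^(-7) + 2^(-7)
= 0.125 + 0.125 + 0.125 + 0.03125 + 0.015625 + 0.0078125 + 0.0078125
= 0.4375
Since 0.4375 ≤ 1, prefix-free code exists


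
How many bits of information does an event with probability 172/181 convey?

Information content I(x) = -log₂(p(x))
I = -log₂(172/181) = -log₂(0.9503)
I = 0.0736 bits


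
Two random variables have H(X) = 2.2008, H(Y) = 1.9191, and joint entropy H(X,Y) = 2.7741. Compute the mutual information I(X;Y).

I(X;Y) = H(X) + H(Y) - H(X,Y)
I(X;Y) = 2.2008 + 1.9191 - 2.7741 = 1.3458 bits


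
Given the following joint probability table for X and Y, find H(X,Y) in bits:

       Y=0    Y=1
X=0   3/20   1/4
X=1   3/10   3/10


H(X,Y) = -Σ p(x,y) log₂ p(x,y)
  p(0,0)=3/20: -0.1500 × log₂(0.1500) = 0.4105
  p(0,1)=1/4: -0.2500 × log₂(0.2500) = 0.5000
  p(1,0)=3/10: -0.3000 × log₂(0.3000) = 0.5211
  p(1,1)=3/10: -0.3000 × log₂(0.3000) = 0.5211
H(X,Y) = 1.9527 bits


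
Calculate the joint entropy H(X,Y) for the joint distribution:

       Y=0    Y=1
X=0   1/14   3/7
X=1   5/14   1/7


H(X,Y) = -Σ p(x,y) log₂ p(x,y)
  p(0,0)=1/14: -0.0714 × log₂(0.0714) = 0.2720
  p(0,1)=3/7: -0.4286 × log₂(0.4286) = 0.5239
  p(1,0)=5/14: -0.3571 × log₂(0.3571) = 0.5305
  p(1,1)=1/7: -0.1429 × log₂(0.1429) = 0.4011
H(X,Y) = 1.7274 bits


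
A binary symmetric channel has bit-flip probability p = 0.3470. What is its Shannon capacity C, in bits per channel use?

For BSC with error probability p:
C = 1 - H(p) where H(p) is binary entropy
H(0.3470) = -0.3470 × log₂(0.3470) - 0.6530 × log₂(0.6530)
H(p) = 0.9314
C = 1 - 0.9314 = 0.0686 bits/use


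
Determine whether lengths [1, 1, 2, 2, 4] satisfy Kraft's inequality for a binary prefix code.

Kraft inequality: Σ 2^(-l_i) ≤ 1 for prefix-free code
Calculating: 2^(-1) + 2^(-1) + 2^(-2) + 2^(-2) + 2^(-4)
= 0.5 + 0.5 + 0.25 + 0.25 + 0.0625
= 1.5625
Since 1.5625 > 1, prefix-free code does not exist


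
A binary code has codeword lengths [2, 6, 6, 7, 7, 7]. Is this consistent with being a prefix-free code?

Kraft inequality: Σ 2^(-l_i) ≤ 1 for prefix-free code
Calculating: 2^(-2) + 2^(-6) + 2^(-6) + 2^(-7) + 2^(-7) + 2^(-7)
= 0.25 + 0.015625 + 0.015625 + 0.0078125 + 0.0078125 + 0.0078125
= 0.3047
Since 0.3047 ≤ 1, prefix-free code exists


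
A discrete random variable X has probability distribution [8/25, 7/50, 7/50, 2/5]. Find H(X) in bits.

H(X) = -Σ p(x) log₂ p(x)
  -8/25 × log₂(8/25) = 0.5260
  -7/50 × log₂(7/50) = 0.3971
  -7/50 × log₂(7/50) = 0.3971
  -2/5 × log₂(2/5) = 0.5288
H(X) = 1.8490 bits


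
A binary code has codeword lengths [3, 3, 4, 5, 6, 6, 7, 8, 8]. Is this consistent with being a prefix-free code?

Kraft inequality: Σ 2^(-l_i) ≤ 1 for prefix-free code
Calculating: 2^(-3) + 2^(-3) + 2^(-4) + 2^(-5) + 2^(-6) + 2^(-6) + 2^(-7) + 2^(-8) + 2^(-8)
= 0.125 + 0.125 + 0.0625 + 0.03125 + 0.015625 + 0.015625 + 0.0078125 + 0.00390625 + 0.00390625
= 0.3906
Since 0.3906 ≤ 1, prefix-free code exists


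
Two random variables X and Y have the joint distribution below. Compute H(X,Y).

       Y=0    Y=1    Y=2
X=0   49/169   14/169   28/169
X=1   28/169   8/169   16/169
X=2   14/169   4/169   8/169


H(X,Y) = -Σ p(x,y) log₂ p(x,y)
  p(0,0)=49/169: -0.2899 × log₂(0.2899) = 0.5179
  p(0,1)=14/169: -0.0828 × log₂(0.0828) = 0.2977
  p(0,2)=28/169: -0.1657 × log₂(0.1657) = 0.4297
  p(1,0)=28/169: -0.1657 × log₂(0.1657) = 0.4297
  p(1,1)=8/169: -0.0473 × log₂(0.0473) = 0.2083
  p(1,2)=16/169: -0.0947 × log₂(0.0947) = 0.3220
  p(2,0)=14/169: -0.0828 × log₂(0.0828) = 0.2977
  p(2,1)=4/169: -0.0237 × log₂(0.0237) = 0.1278
  p(2,2)=8/169: -0.0473 × log₂(0.0473) = 0.2083
H(X,Y) = 2.8391 bits


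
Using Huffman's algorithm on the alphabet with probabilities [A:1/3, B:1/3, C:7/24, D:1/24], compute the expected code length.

Huffman tree construction:
Combine smallest probabilities repeatedly
Resulting codes:
  A: 10 (length 2)
  B: 11 (length 2)
  C: 01 (length 2)
  D: 00 (length 2)
Average length = Σ p(s) × length(s) = 2.0000 bits


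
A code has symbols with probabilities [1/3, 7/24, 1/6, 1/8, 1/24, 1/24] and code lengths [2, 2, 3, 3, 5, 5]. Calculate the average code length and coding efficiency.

Average length L = Σ p_i × l_i = 2.5417 bits
Entropy H = 2.2347 bits
Efficiency η = H/L × 100% = 87.92%


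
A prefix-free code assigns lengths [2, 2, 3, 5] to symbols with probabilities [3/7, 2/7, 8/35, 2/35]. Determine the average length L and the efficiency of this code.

Average length L = Σ p_i × l_i = 2.4000 bits
Entropy H = 1.7629 bits
Efficiency η = H/L × 100% = 73.46%


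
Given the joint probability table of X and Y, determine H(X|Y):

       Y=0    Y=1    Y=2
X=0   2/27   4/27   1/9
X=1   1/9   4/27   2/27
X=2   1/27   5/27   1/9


H(X|Y) = Σ_y p(y) H(X|Y=y)
  p(Y=0) = 2/9, H(X|Y=0) = 1.4591
  p(Y=1) = 13/27, H(X|Y=1) = 1.5766
  p(Y=2) = 8/27, H(X|Y=2) = 1.5613
H(X|Y) = 0.2222×1.4591 + 0.4815×1.5766 + 0.2963×1.5613 = 1.5460 bits


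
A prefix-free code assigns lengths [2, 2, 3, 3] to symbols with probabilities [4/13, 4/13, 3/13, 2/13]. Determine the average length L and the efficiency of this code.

Average length L = Σ p_i × l_i = 2.3846 bits
Entropy H = 1.9501 bits
Efficiency η = H/L × 100% = 81.78%


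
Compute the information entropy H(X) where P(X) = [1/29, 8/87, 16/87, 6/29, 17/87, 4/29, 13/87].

H(X) = -Σ p(x) log₂ p(x)
  -1/29 × log₂(1/29) = 0.1675
  -8/87 × log₂(8/87) = 0.3166
  -16/87 × log₂(16/87) = 0.4493
  -6/29 × log₂(6/29) = 0.4703
  -17/87 × log₂(17/87) = 0.4603
  -4/29 × log₂(4/29) = 0.3942
  -13/87 × log₂(13/87) = 0.4098
H(X) = 2.6679 bits


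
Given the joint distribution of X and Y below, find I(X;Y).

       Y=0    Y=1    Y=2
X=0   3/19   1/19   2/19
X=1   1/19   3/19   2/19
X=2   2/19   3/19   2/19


H(X) = 1.5810, H(Y) = 1.5810, H(X,Y) = 3.0761
I(X;Y) = H(X) + H(Y) - H(X,Y) = 0.0860 bits


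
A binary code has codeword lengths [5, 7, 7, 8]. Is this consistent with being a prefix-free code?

Kraft inequality: Σ 2^(-l_i) ≤ 1 for prefix-free code
Calculating: 2^(-5) + 2^(-7) + 2^(-7) + 2^(-8)
= 0.03125 + 0.0078125 + 0.0078125 + 0.00390625
= 0.0508
Since 0.0508 ≤ 1, prefix-free code exists


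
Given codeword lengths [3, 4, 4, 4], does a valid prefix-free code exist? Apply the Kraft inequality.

Kraft inequality: Σ 2^(-l_i) ≤ 1 for prefix-free code
Calculating: 2^(-3) + 2^(-4) + 2^(-4) + 2^(-4)
= 0.125 + 0.0625 + 0.0625 + 0.0625
= 0.3125
Since 0.3125 ≤ 1, prefix-free code exists


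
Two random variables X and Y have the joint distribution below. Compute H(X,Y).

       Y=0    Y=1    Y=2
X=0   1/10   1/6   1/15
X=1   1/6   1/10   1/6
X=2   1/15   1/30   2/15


H(X,Y) = -Σ p(x,y) log₂ p(x,y)
  p(0,0)=1/10: -0.1000 × log₂(0.1000) = 0.3322
  p(0,1)=1/6: -0.1667 × log₂(0.1667) = 0.4308
  p(0,2)=1/15: -0.0667 × log₂(0.0667) = 0.2605
  p(1,0)=1/6: -0.1667 × log₂(0.1667) = 0.4308
  p(1,1)=1/10: -0.1000 × log₂(0.1000) = 0.3322
  p(1,2)=1/6: -0.1667 × log₂(0.1667) = 0.4308
  p(2,0)=1/15: -0.0667 × log₂(0.0667) = 0.2605
  p(2,1)=1/30: -0.0333 × log₂(0.0333) = 0.1636
  p(2,2)=2/15: -0.1333 × log₂(0.1333) = 0.3876
H(X,Y) = 3.0289 bits


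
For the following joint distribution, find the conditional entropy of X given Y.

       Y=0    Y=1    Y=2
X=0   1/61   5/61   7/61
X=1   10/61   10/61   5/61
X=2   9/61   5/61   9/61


H(X|Y) = Σ_y p(y) H(X|Y=y)
  p(Y=0) = 20/61, H(X|Y=0) = 1.2345
  p(Y=1) = 20/61, H(X|Y=1) = 1.5000
  p(Y=2) = 21/61, H(X|Y=2) = 1.5452
H(X|Y) = 0.3279×1.2345 + 0.3279×1.5000 + 0.3443×1.5452 = 1.4285 bits


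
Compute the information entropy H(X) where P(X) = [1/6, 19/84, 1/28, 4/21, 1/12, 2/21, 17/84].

H(X) = -Σ p(x) log₂ p(x)
  -1/6 × log₂(1/6) = 0.4308
  -19/84 × log₂(19/84) = 0.4850
  -1/28 × log₂(1/28) = 0.1717
  -4/21 × log₂(4/21) = 0.4557
  -1/12 × log₂(1/12) = 0.2987
  -2/21 × log₂(2/21) = 0.3231
  -17/84 × log₂(17/84) = 0.4665
H(X) = 2.6315 bits


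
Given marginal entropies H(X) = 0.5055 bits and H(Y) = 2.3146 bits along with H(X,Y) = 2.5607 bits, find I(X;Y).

I(X;Y) = H(X) + H(Y) - H(X,Y)
I(X;Y) = 0.5055 + 2.3146 - 2.5607 = 0.2594 bits


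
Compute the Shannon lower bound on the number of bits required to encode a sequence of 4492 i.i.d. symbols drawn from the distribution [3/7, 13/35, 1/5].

Entropy H = 1.5190 bits/symbol
Minimum bits = H × n = 1.5190 × 4492
= 6823.26 bits


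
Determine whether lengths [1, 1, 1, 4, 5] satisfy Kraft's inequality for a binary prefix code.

Kraft inequality: Σ 2^(-l_i) ≤ 1 for prefix-free code
Calculating: 2^(-1) + 2^(-1) + 2^(-1) + 2^(-4) + 2^(-5)
= 0.5 + 0.5 + 0.5 + 0.0625 + 0.03125
= 1.5938
Since 1.5938 > 1, prefix-free code does not exist


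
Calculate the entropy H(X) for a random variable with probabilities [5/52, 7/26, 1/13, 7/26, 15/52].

H(X) = -Σ p(x) log₂ p(x)
  -5/52 × log₂(5/52) = 0.3249
  -7/26 × log₂(7/26) = 0.5097
  -1/13 × log₂(1/13) = 0.2846
  -7/26 × log₂(7/26) = 0.5097
  -15/52 × log₂(15/52) = 0.5174
H(X) = 2.1462 bits


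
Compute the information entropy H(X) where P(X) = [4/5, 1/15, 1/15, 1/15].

H(X) = -Σ p(x) log₂ p(x)
  -4/5 × log₂(4/5) = 0.2575
  -1/15 × log₂(1/15) = 0.2605
  -1/15 × log₂(1/15) = 0.2605
  -1/15 × log₂(1/15) = 0.2605
H(X) = 1.0389 bits


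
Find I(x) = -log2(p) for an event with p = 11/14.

Information content I(x) = -log₂(p(x))
I = -log₂(11/14) = -log₂(0.7857)
I = 0.3479 bits


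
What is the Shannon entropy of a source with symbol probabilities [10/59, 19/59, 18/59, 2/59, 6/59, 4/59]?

H(X) = -Σ p(x) log₂ p(x)
  -10/59 × log₂(10/59) = 0.4340
  -19/59 × log₂(19/59) = 0.5264
  -18/59 × log₂(18/59) = 0.5225
  -2/59 × log₂(2/59) = 0.1655
  -6/59 × log₂(6/59) = 0.3354
  -4/59 × log₂(4/59) = 0.2632
H(X) = 2.2471 bits


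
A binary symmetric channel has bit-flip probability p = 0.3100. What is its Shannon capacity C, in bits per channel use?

For BSC with error probability p:
C = 1 - H(p) where H(p) is binary entropy
H(0.3100) = -0.3100 × log₂(0.3100) - 0.6900 × log₂(0.6900)
H(p) = 0.8932
C = 1 - 0.8932 = 0.1068 bits/use


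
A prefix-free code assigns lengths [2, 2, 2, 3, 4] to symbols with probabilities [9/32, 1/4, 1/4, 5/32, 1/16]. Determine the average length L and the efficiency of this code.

Average length L = Σ p_i × l_i = 2.2812 bits
Entropy H = 2.1832 bits
Efficiency η = H/L × 100% = 95.70%


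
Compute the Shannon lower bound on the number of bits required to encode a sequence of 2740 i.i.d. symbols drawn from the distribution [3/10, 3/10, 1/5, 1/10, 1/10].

Entropy H = 2.1710 bits/symbol
Minimum bits = H × n = 2.1710 × 2740
= 5948.40 bits


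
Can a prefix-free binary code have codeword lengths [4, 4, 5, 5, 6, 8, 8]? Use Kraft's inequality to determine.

Kraft inequality: Σ 2^(-l_i) ≤ 1 for prefix-free code
Calculating: 2^(-4) + 2^(-4) + 2^(-5) + 2^(-5) + 2^(-6) + 2^(-8) + 2^(-8)
= 0.0625 + 0.0625 + 0.03125 + 0.03125 + 0.015625 + 0.00390625 + 0.00390625
= 0.2109
Since 0.2109 ≤ 1, prefix-free code exists


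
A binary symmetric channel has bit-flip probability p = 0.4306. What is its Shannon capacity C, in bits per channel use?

For BSC with error probability p:
C = 1 - H(p) where H(p) is binary entropy
H(0.4306) = -0.4306 × log₂(0.4306) - 0.5694 × log₂(0.5694)
H(p) = 0.9861
C = 1 - 0.9861 = 0.0139 bits/use


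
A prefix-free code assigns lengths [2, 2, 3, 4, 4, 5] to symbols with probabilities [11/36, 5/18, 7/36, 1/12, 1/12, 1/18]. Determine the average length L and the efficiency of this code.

Average length L = Σ p_i × l_i = 2.6944 bits
Entropy H = 2.3245 bits
Efficiency η = H/L × 100% = 86.27%


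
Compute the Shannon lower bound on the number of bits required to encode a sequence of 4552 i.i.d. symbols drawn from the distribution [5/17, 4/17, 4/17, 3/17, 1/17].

Entropy H = 2.1837 bits/symbol
Minimum bits = H × n = 2.1837 × 4552
= 9940.05 bits


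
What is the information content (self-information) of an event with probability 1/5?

Information content I(x) = -log₂(p(x))
I = -log₂(1/5) = -log₂(0.2000)
I = 2.3219 bits


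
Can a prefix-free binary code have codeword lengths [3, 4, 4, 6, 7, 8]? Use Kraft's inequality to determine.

Kraft inequality: Σ 2^(-l_i) ≤ 1 for prefix-free code
Calculating: 2^(-3) + 2^(-4) + 2^(-4) + 2^(-6) + 2^(-7) + 2^(-8)
= 0.125 + 0.0625 + 0.0625 + 0.015625 + 0.0078125 + 0.00390625
= 0.2773
Since 0.2773 ≤ 1, prefix-free code exists


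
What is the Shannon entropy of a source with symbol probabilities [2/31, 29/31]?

H(X) = -Σ p(x) log₂ p(x)
  -2/31 × log₂(2/31) = 0.2551
  -29/31 × log₂(29/31) = 0.0900
H(X) = 0.3451 bits


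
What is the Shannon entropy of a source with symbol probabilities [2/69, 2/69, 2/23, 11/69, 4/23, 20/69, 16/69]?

H(X) = -Σ p(x) log₂ p(x)
  -2/69 × log₂(2/69) = 0.1481
  -2/69 × log₂(2/69) = 0.1481
  -2/23 × log₂(2/23) = 0.3064
  -11/69 × log₂(11/69) = 0.4223
  -4/23 × log₂(4/23) = 0.4389
  -20/69 × log₂(20/69) = 0.5179
  -16/69 × log₂(16/69) = 0.4889
H(X) = 2.4705 bits


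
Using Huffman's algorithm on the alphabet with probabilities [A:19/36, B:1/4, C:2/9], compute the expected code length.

Huffman tree construction:
Combine smallest probabilities repeatedly
Resulting codes:
  A: 1 (length 1)
  B: 01 (length 2)
  C: 00 (length 2)
Average length = Σ p(s) × length(s) = 1.4722 bits


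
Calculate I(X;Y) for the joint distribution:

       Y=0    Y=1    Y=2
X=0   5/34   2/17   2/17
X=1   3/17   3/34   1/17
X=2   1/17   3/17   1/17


H(X) = 1.5763, H(Y) = 1.5518, H(X,Y) = 3.0468
I(X;Y) = H(X) + H(Y) - H(X,Y) = 0.0814 bits


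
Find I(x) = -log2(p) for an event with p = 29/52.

Information content I(x) = -log₂(p(x))
I = -log₂(29/52) = -log₂(0.5577)
I = 0.8425 bits


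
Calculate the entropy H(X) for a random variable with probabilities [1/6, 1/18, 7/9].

H(X) = -Σ p(x) log₂ p(x)
  -1/6 × log₂(1/6) = 0.4308
  -1/18 × log₂(1/18) = 0.2317
  -7/9 × log₂(7/9) = 0.2820
H(X) = 0.9445 bits


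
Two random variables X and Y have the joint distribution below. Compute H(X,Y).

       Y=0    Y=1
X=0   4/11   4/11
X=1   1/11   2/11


H(X,Y) = -Σ p(x,y) log₂ p(x,y)
  p(0,0)=4/11: -0.3636 × log₂(0.3636) = 0.5307
  p(0,1)=4/11: -0.3636 × log₂(0.3636) = 0.5307
  p(1,0)=1/11: -0.0909 × log₂(0.0909) = 0.3145
  p(1,1)=2/11: -0.1818 × log₂(0.1818) = 0.4472
H(X,Y) = 1.8231 bits


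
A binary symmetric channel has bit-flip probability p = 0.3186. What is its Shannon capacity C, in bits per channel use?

For BSC with error probability p:
C = 1 - H(p) where H(p) is binary entropy
H(0.3186) = -0.3186 × log₂(0.3186) - 0.6814 × log₂(0.6814)
H(p) = 0.9029
C = 1 - 0.9029 = 0.0971 bits/use


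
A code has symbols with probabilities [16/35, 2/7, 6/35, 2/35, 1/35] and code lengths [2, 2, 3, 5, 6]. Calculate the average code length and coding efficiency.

Average length L = Σ p_i × l_i = 2.4571 bits
Entropy H = 1.8513 bits
Efficiency η = H/L × 100% = 75.34%


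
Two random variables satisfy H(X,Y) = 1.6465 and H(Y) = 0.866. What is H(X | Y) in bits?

Chain rule: H(X,Y) = H(X|Y) + H(Y)
H(X|Y) = H(X,Y) - H(Y) = 1.6465 - 0.866 = 0.7805 bits


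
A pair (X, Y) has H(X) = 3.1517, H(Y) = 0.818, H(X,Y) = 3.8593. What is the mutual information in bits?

I(X;Y) = H(X) + H(Y) - H(X,Y)
I(X;Y) = 3.1517 + 0.818 - 3.8593 = 0.1104 bits


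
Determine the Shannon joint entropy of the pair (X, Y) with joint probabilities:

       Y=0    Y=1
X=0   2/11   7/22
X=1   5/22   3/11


H(X,Y) = -Σ p(x,y) log₂ p(x,y)
  p(0,0)=2/11: -0.1818 × log₂(0.1818) = 0.4472
  p(0,1)=7/22: -0.3182 × log₂(0.3182) = 0.5257
  p(1,0)=5/22: -0.2273 × log₂(0.2273) = 0.4858
  p(1,1)=3/11: -0.2727 × log₂(0.2727) = 0.5112
H(X,Y) = 1.9698 bits


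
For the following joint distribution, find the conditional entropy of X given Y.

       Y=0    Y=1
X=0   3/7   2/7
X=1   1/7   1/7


H(X|Y) = Σ_y p(y) H(X|Y=y)
  p(Y=0) = 4/7, H(X|Y=0) = 0.8113
  p(Y=1) = 3/7, H(X|Y=1) = 0.9183
H(X|Y) = 0.5714×0.8113 + 0.4286×0.9183 = 0.8571 bits


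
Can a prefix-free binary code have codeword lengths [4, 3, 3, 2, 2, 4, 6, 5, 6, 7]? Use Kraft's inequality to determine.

Kraft inequality: Σ 2^(-l_i) ≤ 1 for prefix-free code
Calculating: 2^(-4) + 2^(-3) + 2^(-3) + 2^(-2) + 2^(-2) + 2^(-4) + 2^(-6) + 2^(-5) + 2^(-6) + 2^(-7)
= 0.0625 + 0.125 + 0.125 + 0.25 + 0.25 + 0.0625 + 0.015625 + 0.03125 + 0.015625 + 0.0078125
= 0.9453
Since 0.9453 ≤ 1, prefix-free code exists


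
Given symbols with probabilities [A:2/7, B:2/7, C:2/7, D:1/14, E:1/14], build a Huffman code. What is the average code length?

Huffman tree construction:
Combine smallest probabilities repeatedly
Resulting codes:
  A: 01 (length 2)
  B: 10 (length 2)
  C: 11 (length 2)
  D: 000 (length 3)
  E: 001 (length 3)
Average length = Σ p(s) × length(s) = 2.1429 bits


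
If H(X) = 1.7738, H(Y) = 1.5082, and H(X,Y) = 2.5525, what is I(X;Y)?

I(X;Y) = H(X) + H(Y) - H(X,Y)
I(X;Y) = 1.7738 + 1.5082 - 2.5525 = 0.7295 bits


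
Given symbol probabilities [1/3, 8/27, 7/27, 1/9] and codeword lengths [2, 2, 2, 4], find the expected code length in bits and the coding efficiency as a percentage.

Average length L = Σ p_i × l_i = 2.2222 bits
Entropy H = 1.9054 bits
Efficiency η = H/L × 100% = 85.74%


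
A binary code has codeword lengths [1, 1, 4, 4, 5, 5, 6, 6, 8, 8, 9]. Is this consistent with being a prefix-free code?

Kraft inequality: Σ 2^(-l_i) ≤ 1 for prefix-free code
Calculating: 2^(-1) + 2^(-1) + 2^(-4) + 2^(-4) + 2^(-5) + 2^(-5) + 2^(-6) + 2^(-6) + 2^(-8) + 2^(-8) + 2^(-9)
= 0.5 + 0.5 + 0.0625 + 0.0625 + 0.03125 + 0.03125 + 0.015625 + 0.015625 + 0.00390625 + 0.00390625 + 0.001953125
= 1.2285
Since 1.2285 > 1, prefix-free code does not exist


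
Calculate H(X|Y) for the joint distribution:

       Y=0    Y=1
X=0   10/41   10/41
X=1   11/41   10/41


H(X|Y) = Σ_y p(y) H(X|Y=y)
  p(Y=0) = 21/41, H(X|Y=0) = 0.9984
  p(Y=1) = 20/41, H(X|Y=1) = 1.0000
H(X|Y) = 0.5122×0.9984 + 0.4878×1.0000 = 0.9992 bits


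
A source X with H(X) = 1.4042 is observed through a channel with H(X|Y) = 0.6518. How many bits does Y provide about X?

I(X;Y) = H(X) - H(X|Y)
I(X;Y) = 1.4042 - 0.6518 = 0.7524 bits


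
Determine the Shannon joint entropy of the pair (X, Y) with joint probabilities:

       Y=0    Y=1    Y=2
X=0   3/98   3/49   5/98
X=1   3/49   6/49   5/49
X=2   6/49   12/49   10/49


H(X,Y) = -Σ p(x,y) log₂ p(x,y)
  p(0,0)=3/98: -0.0306 × log₂(0.0306) = 0.1540
  p(0,1)=3/49: -0.0612 × log₂(0.0612) = 0.2467
  p(0,2)=5/98: -0.0510 × log₂(0.0510) = 0.2190
  p(1,0)=3/49: -0.0612 × log₂(0.0612) = 0.2467
  p(1,1)=6/49: -0.1224 × log₂(0.1224) = 0.3710
  p(1,2)=5/49: -0.1020 × log₂(0.1020) = 0.3360
  p(2,0)=6/49: -0.1224 × log₂(0.1224) = 0.3710
  p(2,1)=12/49: -0.2449 × log₂(0.2449) = 0.4971
  p(2,2)=10/49: -0.2041 × log₂(0.2041) = 0.4679
H(X,Y) = 2.9094 bits


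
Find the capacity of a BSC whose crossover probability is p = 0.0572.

For BSC with error probability p:
C = 1 - H(p) where H(p) is binary entropy
H(0.0572) = -0.0572 × log₂(0.0572) - 0.9428 × log₂(0.9428)
H(p) = 0.3162
C = 1 - 0.3162 = 0.6838 bits/use


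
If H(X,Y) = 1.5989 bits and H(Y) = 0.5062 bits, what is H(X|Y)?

Chain rule: H(X,Y) = H(X|Y) + H(Y)
H(X|Y) = H(X,Y) - H(Y) = 1.5989 - 0.5062 = 1.0927 bits


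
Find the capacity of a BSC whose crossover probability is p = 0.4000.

For BSC with error probability p:
C = 1 - H(p) where H(p) is binary entropy
H(0.4000) = -0.4000 × log₂(0.4000) - 0.6000 × log₂(0.6000)
H(p) = 0.9710
C = 1 - 0.9710 = 0.0290 bits/use


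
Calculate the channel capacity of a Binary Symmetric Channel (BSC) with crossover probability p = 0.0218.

For BSC with error probability p:
C = 1 - H(p) where H(p) is binary entropy
H(0.0218) = -0.0218 × log₂(0.0218) - 0.9782 × log₂(0.9782)
H(p) = 0.1514
C = 1 - 0.1514 = 0.8486 bits/use


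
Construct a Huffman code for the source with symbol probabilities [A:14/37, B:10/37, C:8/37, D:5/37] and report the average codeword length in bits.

Huffman tree construction:
Combine smallest probabilities repeatedly
Resulting codes:
  A: 0 (length 1)
  B: 10 (length 2)
  C: 111 (length 3)
  D: 110 (length 3)
Average length = Σ p(s) × length(s) = 1.9730 bits


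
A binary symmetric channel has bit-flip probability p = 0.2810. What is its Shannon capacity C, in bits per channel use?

For BSC with error probability p:
C = 1 - H(p) where H(p) is binary entropy
H(0.2810) = -0.2810 × log₂(0.2810) - 0.7190 × log₂(0.7190)
H(p) = 0.8568
C = 1 - 0.8568 = 0.1432 bits/use


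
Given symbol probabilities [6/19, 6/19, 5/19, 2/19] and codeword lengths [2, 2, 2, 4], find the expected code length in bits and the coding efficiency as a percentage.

Average length L = Σ p_i × l_i = 2.2105 bits
Entropy H = 1.8990 bits
Efficiency η = H/L × 100% = 85.91%


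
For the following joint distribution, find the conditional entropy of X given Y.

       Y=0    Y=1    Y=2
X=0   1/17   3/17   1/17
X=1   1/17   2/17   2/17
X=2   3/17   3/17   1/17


H(X|Y) = Σ_y p(y) H(X|Y=y)
  p(Y=0) = 5/17, H(X|Y=0) = 1.3710
  p(Y=1) = 8/17, H(X|Y=1) = 1.5613
  p(Y=2) = 4/17, H(X|Y=2) = 1.5000
H(X|Y) = 0.2941×1.3710 + 0.4706×1.5613 + 0.2353×1.5000 = 1.4909 bits


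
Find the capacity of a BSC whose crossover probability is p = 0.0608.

For BSC with error probability p:
C = 1 - H(p) where H(p) is binary entropy
H(0.0608) = -0.0608 × log₂(0.0608) - 0.9392 × log₂(0.9392)
H(p) = 0.3306
C = 1 - 0.3306 = 0.6694 bits/use


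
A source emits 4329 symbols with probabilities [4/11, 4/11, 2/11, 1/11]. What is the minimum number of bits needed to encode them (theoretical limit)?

Entropy H = 1.8231 bits/symbol
Minimum bits = H × n = 1.8231 × 4329
= 7892.06 bits


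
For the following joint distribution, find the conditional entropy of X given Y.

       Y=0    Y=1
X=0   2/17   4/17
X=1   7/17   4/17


H(X|Y) = Σ_y p(y) H(X|Y=y)
  p(Y=0) = 9/17, H(X|Y=0) = 0.7642
  p(Y=1) = 8/17, H(X|Y=1) = 1.0000
H(X|Y) = 0.5294×0.7642 + 0.4706×1.0000 = 0.8752 bits


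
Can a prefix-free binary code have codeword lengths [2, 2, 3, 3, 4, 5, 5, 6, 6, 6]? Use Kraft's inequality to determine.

Kraft inequality: Σ 2^(-l_i) ≤ 1 for prefix-free code
Calculating: 2^(-2) + 2^(-2) + 2^(-3) + 2^(-3) + 2^(-4) + 2^(-5) + 2^(-5) + 2^(-6) + 2^(-6) + 2^(-6)
= 0.25 + 0.25 + 0.125 + 0.125 + 0.0625 + 0.03125 + 0.03125 + 0.015625 + 0.015625 + 0.015625
= 0.9219
Since 0.9219 ≤ 1, prefix-free code exists


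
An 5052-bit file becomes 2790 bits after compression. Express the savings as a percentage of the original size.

Space savings = (1 - Compressed/Original) × 100%
= (1 - 2790/5052) × 100%
= 44.77%


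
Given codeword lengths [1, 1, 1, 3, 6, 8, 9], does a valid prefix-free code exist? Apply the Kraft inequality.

Kraft inequality: Σ 2^(-l_i) ≤ 1 for prefix-free code
Calculating: 2^(-1) + 2^(-1) + 2^(-1) + 2^(-3) + 2^(-6) + 2^(-8) + 2^(-9)
= 0.5 + 0.5 + 0.5 + 0.125 + 0.015625 + 0.00390625 + 0.001953125
= 1.6465
Since 1.6465 > 1, prefix-free code does not exist


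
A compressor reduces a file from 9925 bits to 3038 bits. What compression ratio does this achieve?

Compression ratio = Original / Compressed
= 9925 / 3038 = 3.27:1


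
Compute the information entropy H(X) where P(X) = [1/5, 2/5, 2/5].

H(X) = -Σ p(x) log₂ p(x)
  -1/5 × log₂(1/5) = 0.4644
  -2/5 × log₂(2/5) = 0.5288
  -2/5 × log₂(2/5) = 0.5288
H(X) = 1.5219 bits


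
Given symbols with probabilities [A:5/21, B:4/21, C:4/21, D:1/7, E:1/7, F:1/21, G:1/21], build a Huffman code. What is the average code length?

Huffman tree construction:
Combine smallest probabilities repeatedly
Resulting codes:
  A: 01 (length 2)
  B: 111 (length 3)
  C: 00 (length 2)
  D: 101 (length 3)
  E: 110 (length 3)
  F: 1000 (length 4)
  G: 1001 (length 4)
Average length = Σ p(s) × length(s) = 2.6667 bits


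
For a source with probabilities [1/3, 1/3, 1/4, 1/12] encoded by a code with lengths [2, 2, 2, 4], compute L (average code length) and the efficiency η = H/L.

Average length L = Σ p_i × l_i = 2.1667 bits
Entropy H = 1.8554 bits
Efficiency η = H/L × 100% = 85.63%


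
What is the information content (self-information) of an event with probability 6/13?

Information content I(x) = -log₂(p(x))
I = -log₂(6/13) = -log₂(0.4615)
I = 1.1155 bits


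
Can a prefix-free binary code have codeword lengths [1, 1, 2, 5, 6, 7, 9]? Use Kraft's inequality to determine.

Kraft inequality: Σ 2^(-l_i) ≤ 1 for prefix-free code
Calculating: 2^(-1) + 2^(-1) + 2^(-2) + 2^(-5) + 2^(-6) + 2^(-7) + 2^(-9)
= 0.5 + 0.5 + 0.25 + 0.03125 + 0.015625 + 0.0078125 + 0.001953125
= 1.3066
Since 1.3066 > 1, prefix-free code does not exist


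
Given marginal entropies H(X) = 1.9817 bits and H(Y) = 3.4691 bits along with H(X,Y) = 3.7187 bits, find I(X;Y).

I(X;Y) = H(X) + H(Y) - H(X,Y)
I(X;Y) = 1.9817 + 3.4691 - 3.7187 = 1.7321 bits


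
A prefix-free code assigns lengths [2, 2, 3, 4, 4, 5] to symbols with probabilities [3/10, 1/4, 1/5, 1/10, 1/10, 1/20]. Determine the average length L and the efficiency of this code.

Average length L = Σ p_i × l_i = 2.7500 bits
Entropy H = 2.3660 bits
Efficiency η = H/L × 100% = 86.03%


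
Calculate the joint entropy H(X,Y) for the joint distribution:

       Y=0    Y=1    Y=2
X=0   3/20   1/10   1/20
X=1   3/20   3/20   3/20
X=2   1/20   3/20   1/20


H(X,Y) = -Σ p(x,y) log₂ p(x,y)
  p(0,0)=3/20: -0.1500 × log₂(0.1500) = 0.4105
  p(0,1)=1/10: -0.1000 × log₂(0.1000) = 0.3322
  p(0,2)=1/20: -0.0500 × log₂(0.0500) = 0.2161
  p(1,0)=3/20: -0.1500 × log₂(0.1500) = 0.4105
  p(1,1)=3/20: -0.1500 × log₂(0.1500) = 0.4105
  p(1,2)=3/20: -0.1500 × log₂(0.1500) = 0.4105
  p(2,0)=1/20: -0.0500 × log₂(0.0500) = 0.2161
  p(2,1)=3/20: -0.1500 × log₂(0.1500) = 0.4105
  p(2,2)=1/20: -0.0500 × log₂(0.0500) = 0.2161
H(X,Y) = 3.0332 bits


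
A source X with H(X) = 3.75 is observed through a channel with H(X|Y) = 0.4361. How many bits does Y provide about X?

I(X;Y) = H(X) - H(X|Y)
I(X;Y) = 3.75 - 0.4361 = 3.3139 bits


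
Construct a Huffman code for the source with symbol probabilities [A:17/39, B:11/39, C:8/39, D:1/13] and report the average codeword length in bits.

Huffman tree construction:
Combine smallest probabilities repeatedly
Resulting codes:
  A: 0 (length 1)
  B: 10 (length 2)
  C: 111 (length 3)
  D: 110 (length 3)
Average length = Σ p(s) × length(s) = 1.8462 bits


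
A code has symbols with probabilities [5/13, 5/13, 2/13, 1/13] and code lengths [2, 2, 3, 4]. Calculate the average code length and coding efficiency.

Average length L = Σ p_i × l_i = 2.3077 bits
Entropy H = 1.7605 bits
Efficiency η = H/L × 100% = 76.29%


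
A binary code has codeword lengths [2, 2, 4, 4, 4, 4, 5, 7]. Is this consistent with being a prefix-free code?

Kraft inequality: Σ 2^(-l_i) ≤ 1 for prefix-free code
Calculating: 2^(-2) + 2^(-2) + 2^(-4) + 2^(-4) + 2^(-4) + 2^(-4) + 2^(-5) + 2^(-7)
= 0.25 + 0.25 + 0.0625 + 0.0625 + 0.0625 + 0.0625 + 0.03125 + 0.0078125
= 0.7891
Since 0.7891 ≤ 1, prefix-free code exists


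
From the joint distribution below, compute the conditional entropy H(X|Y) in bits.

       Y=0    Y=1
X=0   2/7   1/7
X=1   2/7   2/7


H(X|Y) = Σ_y p(y) H(X|Y=y)
  p(Y=0) = 4/7, H(X|Y=0) = 1.0000
  p(Y=1) = 3/7, H(X|Y=1) = 0.9183
H(X|Y) = 0.5714×1.0000 + 0.4286×0.9183 = 0.9650 bits


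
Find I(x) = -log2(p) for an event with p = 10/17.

Information content I(x) = -log₂(p(x))
I = -log₂(10/17) = -log₂(0.5882)
I = 0.7655 bits


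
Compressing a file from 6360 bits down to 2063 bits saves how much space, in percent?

Space savings = (1 - Compressed/Original) × 100%
= (1 - 2063/6360) × 100%
= 67.56%


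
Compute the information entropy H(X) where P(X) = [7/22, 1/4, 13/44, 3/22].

H(X) = -Σ p(x) log₂ p(x)
  -7/22 × log₂(7/22) = 0.5257
  -1/4 × log₂(1/4) = 0.5000
  -13/44 × log₂(13/44) = 0.5197
  -3/22 × log₂(3/22) = 0.3920
H(X) = 1.9373 bits


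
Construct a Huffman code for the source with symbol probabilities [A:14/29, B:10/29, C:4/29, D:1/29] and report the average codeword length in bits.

Huffman tree construction:
Combine smallest probabilities repeatedly
Resulting codes:
  A: 0 (length 1)
  B: 11 (length 2)
  C: 101 (length 3)
  D: 100 (length 3)
Average length = Σ p(s) × length(s) = 1.6897 bits


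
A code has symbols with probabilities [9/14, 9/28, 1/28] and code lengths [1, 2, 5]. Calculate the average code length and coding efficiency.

Average length L = Σ p_i × l_i = 1.4643 bits
Entropy H = 1.1078 bits
Efficiency η = H/L × 100% = 75.65%


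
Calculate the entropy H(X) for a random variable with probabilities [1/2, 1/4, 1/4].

H(X) = -Σ p(x) log₂ p(x)
  -1/2 × log₂(1/2) = 0.5000
  -1/4 × log₂(1/4) = 0.5000
  -1/4 × log₂(1/4) = 0.5000
H(X) = 1.5000 bits


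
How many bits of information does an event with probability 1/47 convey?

Information content I(x) = -log₂(p(x))
I = -log₂(1/47) = -log₂(0.0213)
I = 5.5546 bits


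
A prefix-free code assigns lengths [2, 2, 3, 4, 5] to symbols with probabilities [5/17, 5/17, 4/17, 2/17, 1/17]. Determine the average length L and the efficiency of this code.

Average length L = Σ p_i × l_i = 2.6471 bits
Entropy H = 2.1334 bits
Efficiency η = H/L × 100% = 80.59%


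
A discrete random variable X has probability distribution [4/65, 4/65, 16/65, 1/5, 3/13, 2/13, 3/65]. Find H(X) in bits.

H(X) = -Σ p(x) log₂ p(x)
  -4/65 × log₂(4/65) = 0.2475
  -4/65 × log₂(4/65) = 0.2475
  -16/65 × log₂(16/65) = 0.4978
  -1/5 × log₂(1/5) = 0.4644
  -3/13 × log₂(3/13) = 0.4882
  -2/13 × log₂(2/13) = 0.4155
  -3/65 × log₂(3/65) = 0.2048
H(X) = 2.5657 bits


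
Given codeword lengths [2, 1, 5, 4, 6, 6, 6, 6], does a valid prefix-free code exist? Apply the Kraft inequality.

Kraft inequality: Σ 2^(-l_i) ≤ 1 for prefix-free code
Calculating: 2^(-2) + 2^(-1) + 2^(-5) + 2^(-4) + 2^(-6) + 2^(-6) + 2^(-6) + 2^(-6)
= 0.25 + 0.5 + 0.03125 + 0.0625 + 0.015625 + 0.015625 + 0.015625 + 0.015625
= 0.9062
Since 0.9062 ≤ 1, prefix-free code exists


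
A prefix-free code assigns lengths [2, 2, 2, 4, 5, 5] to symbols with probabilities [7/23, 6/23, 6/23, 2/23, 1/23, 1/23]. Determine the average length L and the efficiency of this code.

Average length L = Σ p_i × l_i = 2.4348 bits
Entropy H = 2.2335 bits
Efficiency η = H/L × 100% = 91.73%


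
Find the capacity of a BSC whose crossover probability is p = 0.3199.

For BSC with error probability p:
C = 1 - H(p) where H(p) is binary entropy
H(0.3199) = -0.3199 × log₂(0.3199) - 0.6801 × log₂(0.6801)
H(p) = 0.9043
C = 1 - 0.9043 = 0.0957 bits/use


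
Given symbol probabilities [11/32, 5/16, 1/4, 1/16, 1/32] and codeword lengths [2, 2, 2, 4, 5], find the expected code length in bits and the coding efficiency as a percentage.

Average length L = Σ p_i × l_i = 2.2188 bits
Entropy H = 1.9602 bits
Efficiency η = H/L × 100% = 88.35%


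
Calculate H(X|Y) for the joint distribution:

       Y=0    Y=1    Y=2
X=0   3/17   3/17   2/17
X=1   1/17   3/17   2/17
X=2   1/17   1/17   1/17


H(X|Y) = Σ_y p(y) H(X|Y=y)
  p(Y=0) = 5/17, H(X|Y=0) = 1.3710
  p(Y=1) = 7/17, H(X|Y=1) = 1.4488
  p(Y=2) = 5/17, H(X|Y=2) = 1.5219
H(X|Y) = 0.2941×1.3710 + 0.4118×1.4488 + 0.2941×1.5219 = 1.4474 bits


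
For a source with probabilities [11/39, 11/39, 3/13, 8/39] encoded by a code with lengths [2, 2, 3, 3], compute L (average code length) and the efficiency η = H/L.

Average length L = Σ p_i × l_i = 2.4359 bits
Entropy H = 1.9870 bits
Efficiency η = H/L × 100% = 81.57%


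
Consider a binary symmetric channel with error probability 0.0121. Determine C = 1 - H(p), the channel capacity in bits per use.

For BSC with error probability p:
C = 1 - H(p) where H(p) is binary entropy
H(0.0121) = -0.0121 × log₂(0.0121) - 0.9879 × log₂(0.9879)
H(p) = 0.0944
C = 1 - 0.0944 = 0.9056 bits/use


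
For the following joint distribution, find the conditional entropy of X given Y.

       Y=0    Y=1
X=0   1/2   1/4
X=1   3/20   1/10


H(X|Y) = Σ_y p(y) H(X|Y=y)
  p(Y=0) = 13/20, H(X|Y=0) = 0.7793
  p(Y=1) = 7/20, H(X|Y=1) = 0.8631
H(X|Y) = 0.6500×0.7793 + 0.3500×0.8631 = 0.8087 bits


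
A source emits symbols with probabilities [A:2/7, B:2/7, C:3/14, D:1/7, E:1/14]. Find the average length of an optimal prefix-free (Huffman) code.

Huffman tree construction:
Combine smallest probabilities repeatedly
Resulting codes:
  A: 10 (length 2)
  B: 11 (length 2)
  C: 00 (length 2)
  D: 011 (length 3)
  E: 010 (length 3)
Average length = Σ p(s) × length(s) = 2.2143 bits


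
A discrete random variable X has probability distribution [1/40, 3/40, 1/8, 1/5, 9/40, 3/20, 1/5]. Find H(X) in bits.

H(X) = -Σ p(x) log₂ p(x)
  -1/40 × log₂(1/40) = 0.1330
  -3/40 × log₂(3/40) = 0.2803
  -1/8 × log₂(1/8) = 0.3750
  -1/5 × log₂(1/5) = 0.4644
  -9/40 × log₂(9/40) = 0.4842
  -3/20 × log₂(3/20) = 0.4105
  -1/5 × log₂(1/5) = 0.4644
H(X) = 2.6118 bits
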